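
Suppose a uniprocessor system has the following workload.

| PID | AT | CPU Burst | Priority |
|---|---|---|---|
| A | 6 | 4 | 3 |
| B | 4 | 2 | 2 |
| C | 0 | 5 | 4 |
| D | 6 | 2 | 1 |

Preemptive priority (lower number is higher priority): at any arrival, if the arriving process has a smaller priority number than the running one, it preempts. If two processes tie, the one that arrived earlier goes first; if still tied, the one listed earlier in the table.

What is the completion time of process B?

Schedule: | C 0-4 | B 4-6 | D 6-8 | A 8-12 | C 12-13 |
Completion: A=12  B=6  C=13  D=8
Turnaround (C−A): A=6  B=2  C=13  D=2

6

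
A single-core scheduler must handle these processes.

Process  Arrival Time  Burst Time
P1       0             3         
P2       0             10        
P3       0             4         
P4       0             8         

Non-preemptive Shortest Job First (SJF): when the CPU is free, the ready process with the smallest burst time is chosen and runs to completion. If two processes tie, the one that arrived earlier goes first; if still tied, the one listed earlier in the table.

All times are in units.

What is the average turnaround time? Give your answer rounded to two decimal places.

Schedule: | P1 0-3 | P3 3-7 | P4 7-15 | P2 15-25 |
Completion: P1=3  P2=25  P3=7  P4=15
Turnaround times: P1=3, P2=25, P3=7, P4=15
Average turnaround = (3+25+7+15) / 4 = 50/4 = 12.50

12.50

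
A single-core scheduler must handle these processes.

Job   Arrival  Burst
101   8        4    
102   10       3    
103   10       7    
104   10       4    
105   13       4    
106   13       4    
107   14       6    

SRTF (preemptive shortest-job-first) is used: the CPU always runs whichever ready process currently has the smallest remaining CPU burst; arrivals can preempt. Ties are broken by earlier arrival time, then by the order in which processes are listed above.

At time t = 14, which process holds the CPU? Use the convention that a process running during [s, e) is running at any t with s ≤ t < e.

102

Schedule: | idle 0-8 | 101 8-12 | 102 12-15 | 104 15-19 | 105 19-23 | 106 23-27 | 107 27-33 | 103 33-40 |
Completion: 101=12  102=15  103=40  104=19  105=23  106=27  107=33
Turnaround (C−A): 101=4  102=5  103=30  104=9  105=10  106=14  107=19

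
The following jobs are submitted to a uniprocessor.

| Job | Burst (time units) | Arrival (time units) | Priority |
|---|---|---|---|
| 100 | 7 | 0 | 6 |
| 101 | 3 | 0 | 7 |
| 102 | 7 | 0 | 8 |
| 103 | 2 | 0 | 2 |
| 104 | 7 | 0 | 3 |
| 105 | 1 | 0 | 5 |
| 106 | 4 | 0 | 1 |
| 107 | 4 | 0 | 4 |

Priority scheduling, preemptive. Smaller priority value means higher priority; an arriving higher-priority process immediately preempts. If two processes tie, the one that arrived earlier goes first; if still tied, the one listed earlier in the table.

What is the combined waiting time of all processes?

Schedule: | 106 0-4 | 103 4-6 | 104 6-13 | 107 13-17 | 105 17-18 | 100 18-25 | 101 25-28 | 102 28-35 |
Completion: 100=25  101=28  102=35  103=6  104=13  105=18  106=4  107=17
Waiting = turnaround − burst: 100=18, 101=25, 102=28, 103=4, 104=6, 105=17, 106=0, 107=13
Total waiting = 18 + 25 + 28 + 4 + 6 + 17 + 0 + 13 = 111

111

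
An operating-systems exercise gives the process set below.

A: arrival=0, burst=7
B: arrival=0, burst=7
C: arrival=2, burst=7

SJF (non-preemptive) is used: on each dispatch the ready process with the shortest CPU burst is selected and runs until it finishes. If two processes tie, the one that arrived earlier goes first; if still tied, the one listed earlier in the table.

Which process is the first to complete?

A

Schedule: | A 0-7 | B 7-14 | C 14-21 |
Completion: A=7  B=14  C=21
Turnaround (C−A): A=7  B=14  C=19
Finish order: A → B → C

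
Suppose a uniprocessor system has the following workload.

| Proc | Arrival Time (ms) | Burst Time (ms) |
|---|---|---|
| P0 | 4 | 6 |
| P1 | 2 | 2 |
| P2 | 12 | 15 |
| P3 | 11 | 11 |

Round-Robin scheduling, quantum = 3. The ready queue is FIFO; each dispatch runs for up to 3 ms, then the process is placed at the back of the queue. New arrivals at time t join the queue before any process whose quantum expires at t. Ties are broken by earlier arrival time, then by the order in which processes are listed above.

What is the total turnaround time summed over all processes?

Gantt: | idle 0-2 | P1 2-4 | P0 4-10 | idle 10-11 | P3 11-14 | P2 14-17 | P3 17-20 | P2 20-23 | P3 23-26 | P2 26-29 | P3 29-31 | P2 31-37 |
Completion: P0=10  P1=4  P2=37  P3=31
Turnaround = completion − arrival: P0=6, P1=2, P2=25, P3=20
Total turnaround = 6 + 2 + 25 + 20 = 53

53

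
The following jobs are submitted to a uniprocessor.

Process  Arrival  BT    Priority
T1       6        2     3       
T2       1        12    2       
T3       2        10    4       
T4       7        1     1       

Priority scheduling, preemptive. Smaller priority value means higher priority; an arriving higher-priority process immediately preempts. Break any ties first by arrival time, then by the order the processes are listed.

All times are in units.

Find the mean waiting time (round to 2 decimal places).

5.75

Timeline: | idle 0-1 | T2 1-7 | T4 7-8 | T2 8-14 | T1 14-16 | T3 16-26 |
Completion: T1=16  T2=14  T3=26  T4=8
Turnaround (C−A): T1=10  T2=13  T3=24  T4=1
Waiting times: T1=8, T2=1, T3=14, T4=0
Average waiting = (8+1+14+0) / 4 = 23/4 = 5.75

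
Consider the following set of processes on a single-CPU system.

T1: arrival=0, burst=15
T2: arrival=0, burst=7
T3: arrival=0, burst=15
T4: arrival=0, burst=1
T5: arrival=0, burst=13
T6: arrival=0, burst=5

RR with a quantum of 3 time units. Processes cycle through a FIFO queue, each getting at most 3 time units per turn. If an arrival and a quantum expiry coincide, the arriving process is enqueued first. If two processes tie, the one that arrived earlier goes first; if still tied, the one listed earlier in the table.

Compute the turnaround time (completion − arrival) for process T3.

Timeline: | T1 0-3 | T2 3-6 | T3 6-9 | T4 9-10 | T5 10-13 | T6 13-16 | T1 16-19 | T2 19-22 | T3 22-25 | T5 25-28 | T6 28-30 | T1 30-33 | T2 33-34 | T3 34-37 | T5 37-40 | T1 40-43 | T3 43-46 | T5 46-49 | T1 49-52 | T3 52-55 | T5 55-56 |
Completion: T1=52  T2=34  T3=55  T4=10  T5=56  T6=30
Turnaround(T3) = completion − arrival = 55 − 0 = 55

55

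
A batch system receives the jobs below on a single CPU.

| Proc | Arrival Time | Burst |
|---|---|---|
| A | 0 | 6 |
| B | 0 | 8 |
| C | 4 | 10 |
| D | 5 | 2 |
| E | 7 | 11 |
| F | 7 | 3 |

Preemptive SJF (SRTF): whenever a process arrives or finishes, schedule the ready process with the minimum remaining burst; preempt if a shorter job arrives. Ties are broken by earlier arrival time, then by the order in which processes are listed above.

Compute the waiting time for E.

Gantt: | A 0-6 | D 6-8 | F 8-11 | B 11-19 | C 19-29 | E 29-40 |
Completion: A=6  B=19  C=29  D=8  E=40  F=11
Waiting(E) = turnaround − burst = 33 − 11 = 22

22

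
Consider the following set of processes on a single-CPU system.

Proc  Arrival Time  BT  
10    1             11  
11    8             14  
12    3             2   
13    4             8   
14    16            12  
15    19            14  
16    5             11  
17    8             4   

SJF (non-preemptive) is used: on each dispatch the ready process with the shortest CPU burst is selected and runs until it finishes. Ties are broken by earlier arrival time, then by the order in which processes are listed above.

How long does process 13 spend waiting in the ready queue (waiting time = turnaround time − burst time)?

14

Timeline: | idle 0-1 | 10 1-12 | 12 12-14 | 17 14-18 | 13 18-26 | 16 26-37 | 14 37-49 | 11 49-63 | 15 63-77 |
Completion: 10=12  11=63  12=14  13=26  14=49  15=77  16=37  17=18
Turnaround (C−A): 10=11  11=55  12=11  13=22  14=33  15=58  16=32  17=10
Waiting(13) = turnaround − burst = 22 − 8 = 14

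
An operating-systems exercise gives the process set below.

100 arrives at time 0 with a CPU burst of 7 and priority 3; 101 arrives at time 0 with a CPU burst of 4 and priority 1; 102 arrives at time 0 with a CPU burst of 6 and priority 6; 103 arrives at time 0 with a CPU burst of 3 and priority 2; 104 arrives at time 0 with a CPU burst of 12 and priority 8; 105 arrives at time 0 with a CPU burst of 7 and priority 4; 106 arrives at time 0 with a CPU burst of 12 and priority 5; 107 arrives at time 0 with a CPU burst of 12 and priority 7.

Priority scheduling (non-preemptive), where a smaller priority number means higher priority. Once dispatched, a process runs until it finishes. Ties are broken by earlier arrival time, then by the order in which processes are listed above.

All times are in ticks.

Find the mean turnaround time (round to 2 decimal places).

Schedule: | 101 0-4 | 103 4-7 | 100 7-14 | 105 14-21 | 106 21-33 | 102 33-39 | 107 39-51 | 104 51-63 |
Completion: 100=14  101=4  102=39  103=7  104=63  105=21  106=33  107=51
Turnaround times: 100=14, 101=4, 102=39, 103=7, 104=63, 105=21, 106=33, 107=51
Average turnaround = (14+4+39+7+63+21+33+51) / 8 = 232/8 = 29.00

29.00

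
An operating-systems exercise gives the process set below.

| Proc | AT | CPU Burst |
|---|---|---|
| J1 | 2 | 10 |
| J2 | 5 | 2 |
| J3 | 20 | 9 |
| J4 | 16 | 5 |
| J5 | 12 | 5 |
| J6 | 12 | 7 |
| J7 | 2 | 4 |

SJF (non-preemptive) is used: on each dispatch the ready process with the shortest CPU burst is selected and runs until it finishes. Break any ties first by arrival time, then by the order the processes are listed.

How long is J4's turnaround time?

12

Gantt: | idle 0-2 | J7 2-6 | J2 6-8 | J1 8-18 | J5 18-23 | J4 23-28 | J6 28-35 | J3 35-44 |
Completion: J1=18  J2=8  J3=44  J4=28  J5=23  J6=35  J7=6
Turnaround(J4) = completion − arrival = 28 − 16 = 12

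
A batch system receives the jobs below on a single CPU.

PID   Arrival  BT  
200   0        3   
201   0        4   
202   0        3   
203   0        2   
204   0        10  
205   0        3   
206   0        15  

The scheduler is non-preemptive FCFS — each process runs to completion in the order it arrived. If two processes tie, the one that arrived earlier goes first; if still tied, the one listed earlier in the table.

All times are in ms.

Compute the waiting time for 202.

Gantt: | 200 0-3 | 201 3-7 | 202 7-10 | 203 10-12 | 204 12-22 | 205 22-25 | 206 25-40 |
Completion: 200=3  201=7  202=10  203=12  204=22  205=25  206=40
Turnaround (C−A): 200=3  201=7  202=10  203=12  204=22  205=25  206=40
Waiting(202) = turnaround − burst = 10 − 3 = 7

7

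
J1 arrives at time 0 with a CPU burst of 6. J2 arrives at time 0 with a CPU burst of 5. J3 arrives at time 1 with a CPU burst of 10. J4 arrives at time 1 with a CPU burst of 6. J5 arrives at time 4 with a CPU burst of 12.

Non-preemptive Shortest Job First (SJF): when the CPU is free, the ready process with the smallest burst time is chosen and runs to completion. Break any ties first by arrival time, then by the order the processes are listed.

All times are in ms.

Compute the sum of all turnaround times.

Timeline: | J2 0-5 | J1 5-11 | J4 11-17 | J3 17-27 | J5 27-39 |
Completion: J1=11  J2=5  J3=27  J4=17  J5=39
Turnaround (C−A): J1=11  J2=5  J3=26  J4=16  J5=35
Turnaround = completion − arrival: J1=11, J2=5, J3=26, J4=16, J5=35
Total turnaround = 11 + 5 + 26 + 16 + 35 = 93

93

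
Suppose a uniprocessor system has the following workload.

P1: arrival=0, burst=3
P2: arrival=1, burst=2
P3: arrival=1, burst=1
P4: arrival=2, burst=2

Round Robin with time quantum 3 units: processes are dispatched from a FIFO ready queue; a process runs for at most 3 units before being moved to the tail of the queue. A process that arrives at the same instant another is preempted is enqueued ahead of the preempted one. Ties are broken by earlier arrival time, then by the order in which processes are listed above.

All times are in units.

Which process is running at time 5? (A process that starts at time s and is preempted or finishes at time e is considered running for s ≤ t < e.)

Gantt: | P1 0-3 | P2 3-5 | P3 5-6 | P4 6-8 |
Completion: P1=3  P2=5  P3=6  P4=8

P3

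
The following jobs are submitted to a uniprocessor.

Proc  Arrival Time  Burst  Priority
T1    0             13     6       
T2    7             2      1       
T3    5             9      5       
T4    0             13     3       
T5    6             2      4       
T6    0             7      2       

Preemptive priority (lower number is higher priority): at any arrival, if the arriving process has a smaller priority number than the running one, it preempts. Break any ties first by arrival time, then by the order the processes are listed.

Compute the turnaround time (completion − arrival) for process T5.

18

Schedule: | T6 0-7 | T2 7-9 | T4 9-22 | T5 22-24 | T3 24-33 | T1 33-46 |
Completion: T1=46  T2=9  T3=33  T4=22  T5=24  T6=7
Turnaround(T5) = completion − arrival = 24 − 6 = 18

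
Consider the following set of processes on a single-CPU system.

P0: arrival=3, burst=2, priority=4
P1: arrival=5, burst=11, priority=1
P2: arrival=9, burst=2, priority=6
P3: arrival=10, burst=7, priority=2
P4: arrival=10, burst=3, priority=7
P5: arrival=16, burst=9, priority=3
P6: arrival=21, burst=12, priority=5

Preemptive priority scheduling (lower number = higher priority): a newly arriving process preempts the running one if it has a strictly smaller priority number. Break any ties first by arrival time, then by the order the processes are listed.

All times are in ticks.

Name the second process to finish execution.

P1

Schedule: | idle 0-3 | P0 3-5 | P1 5-16 | P3 16-23 | P5 23-32 | P6 32-44 | P2 44-46 | P4 46-49 |
Completion: P0=5  P1=16  P2=46  P3=23  P4=49  P5=32  P6=44
Turnaround (C−A): P0=2  P1=11  P2=37  P3=13  P4=39  P5=16  P6=23
Finish order: P0 → P1 → P3 → P5 → P6 → P2 → P4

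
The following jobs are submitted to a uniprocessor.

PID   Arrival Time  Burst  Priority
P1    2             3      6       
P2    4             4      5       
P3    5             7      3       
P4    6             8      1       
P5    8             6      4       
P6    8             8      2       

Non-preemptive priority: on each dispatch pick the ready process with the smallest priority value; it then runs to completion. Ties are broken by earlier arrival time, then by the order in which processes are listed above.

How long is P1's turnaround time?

3

Schedule: | idle 0-2 | P1 2-5 | P3 5-12 | P4 12-20 | P6 20-28 | P5 28-34 | P2 34-38 |
Completion: P1=5  P2=38  P3=12  P4=20  P5=34  P6=28
Turnaround(P1) = completion − arrival = 5 − 2 = 3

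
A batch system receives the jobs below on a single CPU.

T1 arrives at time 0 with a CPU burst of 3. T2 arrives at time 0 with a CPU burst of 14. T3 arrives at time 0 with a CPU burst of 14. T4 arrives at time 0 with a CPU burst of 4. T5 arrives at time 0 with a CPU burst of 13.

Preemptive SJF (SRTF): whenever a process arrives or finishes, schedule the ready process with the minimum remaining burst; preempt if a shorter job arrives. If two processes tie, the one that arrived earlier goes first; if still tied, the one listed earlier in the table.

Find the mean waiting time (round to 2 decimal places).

12.80

Schedule: | T1 0-3 | T4 3-7 | T5 7-20 | T2 20-34 | T3 34-48 |
Completion: T1=3  T2=34  T3=48  T4=7  T5=20
Turnaround (C−A): T1=3  T2=34  T3=48  T4=7  T5=20
Waiting times: T1=0, T2=20, T3=34, T4=3, T5=7
Average waiting = (0+20+34+3+7) / 5 = 64/5 = 12.80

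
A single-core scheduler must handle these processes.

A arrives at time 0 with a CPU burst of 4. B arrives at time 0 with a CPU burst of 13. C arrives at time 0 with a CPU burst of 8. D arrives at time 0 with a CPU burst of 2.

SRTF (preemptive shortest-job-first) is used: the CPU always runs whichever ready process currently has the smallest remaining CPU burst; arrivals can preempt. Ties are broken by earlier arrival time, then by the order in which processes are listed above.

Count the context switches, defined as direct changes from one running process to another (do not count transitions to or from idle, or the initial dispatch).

Schedule: | D 0-2 | A 2-6 | C 6-14 | B 14-27 |
Completion: A=6  B=27  C=14  D=2

3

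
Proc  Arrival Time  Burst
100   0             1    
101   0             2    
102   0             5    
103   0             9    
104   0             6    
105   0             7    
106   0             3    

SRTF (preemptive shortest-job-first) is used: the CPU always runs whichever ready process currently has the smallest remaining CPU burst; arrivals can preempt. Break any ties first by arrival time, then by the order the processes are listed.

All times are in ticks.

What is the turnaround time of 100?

1

Schedule: | 100 0-1 | 101 1-3 | 106 3-6 | 102 6-11 | 104 11-17 | 105 17-24 | 103 24-33 |
Completion: 100=1  101=3  102=11  103=33  104=17  105=24  106=6
Turnaround (C−A): 100=1  101=3  102=11  103=33  104=17  105=24  106=6
Turnaround(100) = completion − arrival = 1 − 0 = 1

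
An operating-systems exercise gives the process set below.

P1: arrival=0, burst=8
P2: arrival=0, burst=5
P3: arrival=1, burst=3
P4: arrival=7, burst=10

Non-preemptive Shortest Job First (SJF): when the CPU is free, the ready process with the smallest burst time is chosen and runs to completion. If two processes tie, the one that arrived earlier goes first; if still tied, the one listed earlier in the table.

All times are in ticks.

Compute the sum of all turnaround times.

47

Gantt: | P2 0-5 | P3 5-8 | P1 8-16 | P4 16-26 |
Completion: P1=16  P2=5  P3=8  P4=26
Turnaround = completion − arrival: P1=16, P2=5, P3=7, P4=19
Total turnaround = 16 + 5 + 7 + 19 = 47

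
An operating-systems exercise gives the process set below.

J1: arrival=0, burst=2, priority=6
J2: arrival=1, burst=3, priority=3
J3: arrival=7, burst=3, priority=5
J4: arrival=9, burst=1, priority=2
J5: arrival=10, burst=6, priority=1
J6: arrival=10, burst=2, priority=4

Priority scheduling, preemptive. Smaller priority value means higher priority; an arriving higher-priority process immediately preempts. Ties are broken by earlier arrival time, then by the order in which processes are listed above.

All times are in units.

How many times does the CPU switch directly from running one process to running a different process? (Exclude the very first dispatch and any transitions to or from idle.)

Schedule: | J1 0-1 | J2 1-4 | J1 4-5 | idle 5-7 | J3 7-9 | J4 9-10 | J5 10-16 | J6 16-18 | J3 18-19 |
Completion: J1=5  J2=4  J3=19  J4=10  J5=16  J6=18

6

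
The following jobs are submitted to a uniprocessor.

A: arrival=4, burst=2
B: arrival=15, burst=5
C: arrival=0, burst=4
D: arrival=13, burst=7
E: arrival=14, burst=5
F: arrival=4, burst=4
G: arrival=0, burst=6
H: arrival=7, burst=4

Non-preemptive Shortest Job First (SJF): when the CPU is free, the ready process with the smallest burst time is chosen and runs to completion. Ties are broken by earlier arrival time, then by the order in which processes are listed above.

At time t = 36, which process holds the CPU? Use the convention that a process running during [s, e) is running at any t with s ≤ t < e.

Timeline: | C 0-4 | A 4-6 | F 6-10 | H 10-14 | E 14-19 | B 19-24 | G 24-30 | D 30-37 |
Completion: A=6  B=24  C=4  D=37  E=19  F=10  G=30  H=14
Turnaround (C−A): A=2  B=9  C=4  D=24  E=5  F=6  G=30  H=7

D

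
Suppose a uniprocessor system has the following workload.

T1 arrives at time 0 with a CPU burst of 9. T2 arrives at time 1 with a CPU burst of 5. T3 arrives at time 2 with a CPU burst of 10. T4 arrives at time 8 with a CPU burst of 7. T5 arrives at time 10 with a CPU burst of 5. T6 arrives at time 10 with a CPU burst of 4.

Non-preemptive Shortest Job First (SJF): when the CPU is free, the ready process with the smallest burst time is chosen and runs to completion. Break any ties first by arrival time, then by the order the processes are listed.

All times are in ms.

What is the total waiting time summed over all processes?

63

Gantt: | T1 0-9 | T2 9-14 | T6 14-18 | T5 18-23 | T4 23-30 | T3 30-40 |
Completion: T1=9  T2=14  T3=40  T4=30  T5=23  T6=18
Turnaround (C−A): T1=9  T2=13  T3=38  T4=22  T5=13  T6=8
Waiting = turnaround − burst: T1=0, T2=8, T3=28, T4=15, T5=8, T6=4
Total waiting = 0 + 8 + 28 + 15 + 8 + 4 = 63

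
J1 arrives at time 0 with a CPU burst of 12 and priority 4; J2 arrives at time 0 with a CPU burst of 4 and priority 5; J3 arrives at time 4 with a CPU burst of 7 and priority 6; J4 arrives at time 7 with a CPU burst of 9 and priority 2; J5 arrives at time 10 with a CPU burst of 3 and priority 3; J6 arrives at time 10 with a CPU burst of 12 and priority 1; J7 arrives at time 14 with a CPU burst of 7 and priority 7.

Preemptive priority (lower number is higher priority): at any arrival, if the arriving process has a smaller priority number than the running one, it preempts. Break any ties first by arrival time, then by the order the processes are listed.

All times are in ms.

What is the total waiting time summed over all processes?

Timeline: | J1 0-7 | J4 7-10 | J6 10-22 | J4 22-28 | J5 28-31 | J1 31-36 | J2 36-40 | J3 40-47 | J7 47-54 |
Completion: J1=36  J2=40  J3=47  J4=28  J5=31  J6=22  J7=54
Turnaround (C−A): J1=36  J2=40  J3=43  J4=21  J5=21  J6=12  J7=40
Waiting = turnaround − burst: J1=24, J2=36, J3=36, J4=12, J5=18, J6=0, J7=33
Total waiting = 24 + 36 + 36 + 12 + 18 + 0 + 33 = 159

159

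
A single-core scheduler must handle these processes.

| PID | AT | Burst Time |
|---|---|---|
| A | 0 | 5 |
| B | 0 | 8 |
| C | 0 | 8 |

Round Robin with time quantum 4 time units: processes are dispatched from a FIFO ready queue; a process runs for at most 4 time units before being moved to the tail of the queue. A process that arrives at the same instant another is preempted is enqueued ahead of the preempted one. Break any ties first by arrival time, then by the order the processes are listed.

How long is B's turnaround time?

Gantt: | A 0-4 | B 4-8 | C 8-12 | A 12-13 | B 13-17 | C 17-21 |
Completion: A=13  B=17  C=21
Turnaround (C−A): A=13  B=17  C=21
Turnaround(B) = completion − arrival = 17 − 0 = 17

17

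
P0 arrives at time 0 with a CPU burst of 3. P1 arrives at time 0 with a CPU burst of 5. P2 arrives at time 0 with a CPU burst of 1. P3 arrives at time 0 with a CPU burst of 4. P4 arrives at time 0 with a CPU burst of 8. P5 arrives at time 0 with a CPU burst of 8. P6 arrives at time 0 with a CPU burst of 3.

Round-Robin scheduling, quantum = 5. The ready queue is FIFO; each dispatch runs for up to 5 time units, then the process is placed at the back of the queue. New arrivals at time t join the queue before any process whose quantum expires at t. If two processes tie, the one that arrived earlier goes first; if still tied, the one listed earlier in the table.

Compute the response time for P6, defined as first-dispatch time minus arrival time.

Timeline: | P0 0-3 | P1 3-8 | P2 8-9 | P3 9-13 | P4 13-18 | P5 18-23 | P6 23-26 | P4 26-29 | P5 29-32 |
Completion: P0=3  P1=8  P2=9  P3=13  P4=29  P5=32  P6=26
Turnaround (C−A): P0=3  P1=8  P2=9  P3=13  P4=29  P5=32  P6=26
Response(P6) = first start − arrival = 23 − 0 = 23

23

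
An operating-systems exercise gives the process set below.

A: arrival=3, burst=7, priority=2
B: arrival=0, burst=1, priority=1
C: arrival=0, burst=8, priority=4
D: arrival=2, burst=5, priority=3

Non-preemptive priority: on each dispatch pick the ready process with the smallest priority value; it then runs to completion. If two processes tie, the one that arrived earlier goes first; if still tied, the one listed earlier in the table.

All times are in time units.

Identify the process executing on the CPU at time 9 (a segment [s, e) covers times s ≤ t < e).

A

Gantt: | B 0-1 | C 1-9 | A 9-16 | D 16-21 |
Completion: A=16  B=1  C=9  D=21
Turnaround (C−A): A=13  B=1  C=9  D=19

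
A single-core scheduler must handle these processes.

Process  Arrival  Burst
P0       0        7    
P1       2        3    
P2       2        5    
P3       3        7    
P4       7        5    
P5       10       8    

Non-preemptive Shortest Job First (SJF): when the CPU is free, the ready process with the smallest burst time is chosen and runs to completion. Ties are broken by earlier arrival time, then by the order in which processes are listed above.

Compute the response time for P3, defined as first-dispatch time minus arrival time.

17

Timeline: | P0 0-7 | P1 7-10 | P2 10-15 | P4 15-20 | P3 20-27 | P5 27-35 |
Completion: P0=7  P1=10  P2=15  P3=27  P4=20  P5=35
Turnaround (C−A): P0=7  P1=8  P2=13  P3=24  P4=13  P5=25
Response(P3) = first start − arrival = 20 − 3 = 17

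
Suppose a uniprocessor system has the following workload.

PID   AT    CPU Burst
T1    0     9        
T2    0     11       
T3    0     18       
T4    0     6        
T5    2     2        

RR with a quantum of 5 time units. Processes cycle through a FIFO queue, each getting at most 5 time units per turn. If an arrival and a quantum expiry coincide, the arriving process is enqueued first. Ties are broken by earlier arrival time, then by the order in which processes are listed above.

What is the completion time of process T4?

37

Timeline: | T1 0-5 | T2 5-10 | T3 10-15 | T4 15-20 | T5 20-22 | T1 22-26 | T2 26-31 | T3 31-36 | T4 36-37 | T2 37-38 | T3 38-46 |
Completion: T1=26  T2=38  T3=46  T4=37  T5=22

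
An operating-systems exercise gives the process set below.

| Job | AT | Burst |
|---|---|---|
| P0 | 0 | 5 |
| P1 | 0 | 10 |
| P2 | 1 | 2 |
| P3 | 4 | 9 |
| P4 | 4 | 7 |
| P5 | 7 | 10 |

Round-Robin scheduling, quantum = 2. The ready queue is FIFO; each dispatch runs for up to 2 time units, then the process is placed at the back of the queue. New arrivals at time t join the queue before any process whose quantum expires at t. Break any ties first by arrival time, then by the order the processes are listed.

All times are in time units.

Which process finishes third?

P4

Timeline: | P0 0-2 | P1 2-4 | P2 4-6 | P0 6-8 | P3 8-10 | P4 10-12 | P1 12-14 | P5 14-16 | P0 16-17 | P3 17-19 | P4 19-21 | P1 21-23 | P5 23-25 | P3 25-27 | P4 27-29 | P1 29-31 | P5 31-33 | P3 33-35 | P4 35-36 | P1 36-38 | P5 38-40 | P3 40-41 | P5 41-43 |
Completion: P0=17  P1=38  P2=6  P3=41  P4=36  P5=43
Turnaround (C−A): P0=17  P1=38  P2=5  P3=37  P4=32  P5=36
Finish order: P2 → P0 → P4 → P1 → P3 → P5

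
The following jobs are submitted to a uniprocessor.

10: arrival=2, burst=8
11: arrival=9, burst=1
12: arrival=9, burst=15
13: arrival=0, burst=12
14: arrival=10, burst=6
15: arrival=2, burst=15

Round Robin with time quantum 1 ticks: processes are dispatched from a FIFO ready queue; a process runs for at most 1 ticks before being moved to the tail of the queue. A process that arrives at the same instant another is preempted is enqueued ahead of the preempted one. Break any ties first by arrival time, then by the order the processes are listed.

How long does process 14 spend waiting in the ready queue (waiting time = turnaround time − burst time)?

Timeline: | 13 0-2 | 10 2-3 | 15 3-4 | 13 4-5 | 10 5-6 | 15 6-7 | 13 7-8 | 10 8-9 | 15 9-10 | 13 10-11 | 11 11-12 | 12 12-13 | 10 13-14 | 14 14-15 | 15 15-16 | 13 16-17 | 12 17-18 | 10 18-19 | 14 19-20 | 15 20-21 | 13 21-22 | 12 22-23 | 10 23-24 | 14 24-25 | 15 25-26 | 13 26-27 | 12 27-28 | 10 28-29 | 14 29-30 | 15 30-31 | 13 31-32 | 12 32-33 | 10 33-34 | 14 34-35 | 15 35-36 | 13 36-37 | 12 37-38 | 14 38-39 | 15 39-40 | 13 40-41 | 12 41-42 | 15 42-43 | 13 43-44 | 12 44-45 | 15 45-46 | 12 46-47 | 15 47-48 | 12 48-49 | 15 49-50 | 12 50-51 | 15 51-52 | 12 52-53 | 15 53-54 | 12 54-57 |
Completion: 10=34  11=12  12=57  13=44  14=39  15=54
Turnaround (C−A): 10=32  11=3  12=48  13=44  14=29  15=52
Waiting(14) = turnaround − burst = 29 − 6 = 23

23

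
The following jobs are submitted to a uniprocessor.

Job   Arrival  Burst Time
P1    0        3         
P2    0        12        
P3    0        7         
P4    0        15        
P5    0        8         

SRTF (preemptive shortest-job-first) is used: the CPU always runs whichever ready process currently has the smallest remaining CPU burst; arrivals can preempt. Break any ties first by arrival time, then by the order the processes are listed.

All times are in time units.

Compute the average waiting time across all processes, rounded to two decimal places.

Gantt: | P1 0-3 | P3 3-10 | P5 10-18 | P2 18-30 | P4 30-45 |
Completion: P1=3  P2=30  P3=10  P4=45  P5=18
Turnaround (C−A): P1=3  P2=30  P3=10  P4=45  P5=18
Waiting times: P1=0, P2=18, P3=3, P4=30, P5=10
Average waiting = (0+18+3+30+10) / 5 = 61/5 = 12.20

12.20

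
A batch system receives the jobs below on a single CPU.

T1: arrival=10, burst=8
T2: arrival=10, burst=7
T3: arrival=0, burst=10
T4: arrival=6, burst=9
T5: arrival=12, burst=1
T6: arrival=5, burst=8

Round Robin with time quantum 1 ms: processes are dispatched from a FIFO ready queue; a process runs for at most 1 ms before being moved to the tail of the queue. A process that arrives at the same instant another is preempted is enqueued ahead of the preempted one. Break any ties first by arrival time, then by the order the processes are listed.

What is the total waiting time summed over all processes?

Timeline: | T3 0-5 | T6 5-6 | T3 6-7 | T4 7-8 | T6 8-9 | T3 9-10 | T4 10-11 | T6 11-12 | T1 12-13 | T2 13-14 | T3 14-15 | T4 15-16 | T5 16-17 | T6 17-18 | T1 18-19 | T2 19-20 | T3 20-21 | T4 21-22 | T6 22-23 | T1 23-24 | T2 24-25 | T3 25-26 | T4 26-27 | T6 27-28 | T1 28-29 | T2 29-30 | T4 30-31 | T6 31-32 | T1 32-33 | T2 33-34 | T4 34-35 | T6 35-36 | T1 36-37 | T2 37-38 | T4 38-39 | T1 39-40 | T2 40-41 | T4 41-42 | T1 42-43 |
Completion: T1=43  T2=41  T3=26  T4=42  T5=17  T6=36
Waiting = turnaround − burst: T1=25, T2=24, T3=16, T4=27, T5=4, T6=23
Total waiting = 25 + 24 + 16 + 27 + 4 + 23 = 119

119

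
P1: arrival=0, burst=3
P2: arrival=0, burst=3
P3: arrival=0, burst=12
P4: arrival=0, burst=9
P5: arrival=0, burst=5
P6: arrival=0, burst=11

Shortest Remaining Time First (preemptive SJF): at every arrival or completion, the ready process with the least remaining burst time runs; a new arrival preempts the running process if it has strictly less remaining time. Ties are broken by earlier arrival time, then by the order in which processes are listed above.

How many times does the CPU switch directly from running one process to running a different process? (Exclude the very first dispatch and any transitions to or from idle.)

Timeline: | P1 0-3 | P2 3-6 | P5 6-11 | P4 11-20 | P6 20-31 | P3 31-43 |
Completion: P1=3  P2=6  P3=43  P4=20  P5=11  P6=31

5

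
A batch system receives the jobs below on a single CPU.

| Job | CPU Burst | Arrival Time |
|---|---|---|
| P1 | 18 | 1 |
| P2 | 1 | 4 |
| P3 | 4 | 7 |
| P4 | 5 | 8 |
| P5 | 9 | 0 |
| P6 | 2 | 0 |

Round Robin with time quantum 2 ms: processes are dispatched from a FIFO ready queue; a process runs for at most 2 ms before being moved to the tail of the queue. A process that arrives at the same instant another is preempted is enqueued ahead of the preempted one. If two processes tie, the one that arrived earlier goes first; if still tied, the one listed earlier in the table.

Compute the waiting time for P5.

Gantt: | P5 0-2 | P6 2-4 | P1 4-6 | P5 6-8 | P2 8-9 | P1 9-11 | P3 11-13 | P4 13-15 | P5 15-17 | P1 17-19 | P3 19-21 | P4 21-23 | P5 23-25 | P1 25-27 | P4 27-28 | P5 28-29 | P1 29-39 |
Completion: P1=39  P2=9  P3=21  P4=28  P5=29  P6=4
Waiting(P5) = turnaround − burst = 29 − 9 = 20

20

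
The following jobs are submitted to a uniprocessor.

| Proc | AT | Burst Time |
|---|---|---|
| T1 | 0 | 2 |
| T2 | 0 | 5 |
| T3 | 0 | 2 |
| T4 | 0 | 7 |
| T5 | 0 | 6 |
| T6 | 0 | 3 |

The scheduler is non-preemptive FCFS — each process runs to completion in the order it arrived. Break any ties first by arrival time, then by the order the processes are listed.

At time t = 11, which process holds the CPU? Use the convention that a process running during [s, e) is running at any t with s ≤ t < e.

T4

Timeline: | T1 0-2 | T2 2-7 | T3 7-9 | T4 9-16 | T5 16-22 | T6 22-25 |
Completion: T1=2  T2=7  T3=9  T4=16  T5=22  T6=25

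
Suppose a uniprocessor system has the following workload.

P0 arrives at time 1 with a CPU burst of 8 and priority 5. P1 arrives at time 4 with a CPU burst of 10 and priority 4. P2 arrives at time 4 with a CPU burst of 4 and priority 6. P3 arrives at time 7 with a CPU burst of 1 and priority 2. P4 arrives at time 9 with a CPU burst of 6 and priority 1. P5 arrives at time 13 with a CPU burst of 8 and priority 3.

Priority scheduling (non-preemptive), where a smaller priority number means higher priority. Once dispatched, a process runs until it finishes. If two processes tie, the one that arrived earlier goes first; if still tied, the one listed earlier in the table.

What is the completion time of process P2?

Gantt: | idle 0-1 | P0 1-9 | P4 9-15 | P3 15-16 | P5 16-24 | P1 24-34 | P2 34-38 |
Completion: P0=9  P1=34  P2=38  P3=16  P4=15  P5=24

38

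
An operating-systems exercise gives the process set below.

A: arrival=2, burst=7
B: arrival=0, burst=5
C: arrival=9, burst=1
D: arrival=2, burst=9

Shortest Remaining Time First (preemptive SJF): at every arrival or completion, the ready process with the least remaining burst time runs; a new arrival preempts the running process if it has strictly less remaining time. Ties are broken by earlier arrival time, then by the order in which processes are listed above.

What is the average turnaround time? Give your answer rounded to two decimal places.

9.25

Schedule: | B 0-5 | A 5-9 | C 9-10 | A 10-13 | D 13-22 |
Completion: A=13  B=5  C=10  D=22
Turnaround times: A=11, B=5, C=1, D=20
Average turnaround = (11+5+1+20) / 4 = 37/4 = 9.25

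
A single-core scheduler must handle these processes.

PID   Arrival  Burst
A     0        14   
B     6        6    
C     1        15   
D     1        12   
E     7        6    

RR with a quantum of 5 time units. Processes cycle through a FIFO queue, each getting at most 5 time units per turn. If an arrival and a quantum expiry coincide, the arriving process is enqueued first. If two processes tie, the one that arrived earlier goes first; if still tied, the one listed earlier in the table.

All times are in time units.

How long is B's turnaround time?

Schedule: | A 0-5 | C 5-10 | D 10-15 | A 15-20 | B 20-25 | E 25-30 | C 30-35 | D 35-40 | A 40-44 | B 44-45 | E 45-46 | C 46-51 | D 51-53 |
Completion: A=44  B=45  C=51  D=53  E=46
Turnaround(B) = completion − arrival = 45 − 6 = 39

39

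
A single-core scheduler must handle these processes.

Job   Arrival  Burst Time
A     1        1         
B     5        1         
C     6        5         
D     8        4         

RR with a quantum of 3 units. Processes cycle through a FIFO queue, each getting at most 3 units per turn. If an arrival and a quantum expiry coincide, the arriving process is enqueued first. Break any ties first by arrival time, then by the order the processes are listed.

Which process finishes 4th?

D

Timeline: | idle 0-1 | A 1-2 | idle 2-5 | B 5-6 | C 6-9 | D 9-12 | C 12-14 | D 14-15 |
Completion: A=2  B=6  C=14  D=15
Finish order: A → B → C → D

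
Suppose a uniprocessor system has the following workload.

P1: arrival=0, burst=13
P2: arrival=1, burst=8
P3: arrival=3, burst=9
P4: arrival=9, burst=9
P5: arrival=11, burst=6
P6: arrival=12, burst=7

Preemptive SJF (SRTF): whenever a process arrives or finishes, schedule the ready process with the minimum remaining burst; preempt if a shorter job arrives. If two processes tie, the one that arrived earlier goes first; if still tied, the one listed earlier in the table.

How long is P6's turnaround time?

Schedule: | P1 0-1 | P2 1-9 | P3 9-11 | P5 11-17 | P3 17-24 | P6 24-31 | P4 31-40 | P1 40-52 |
Completion: P1=52  P2=9  P3=24  P4=40  P5=17  P6=31
Turnaround (C−A): P1=52  P2=8  P3=21  P4=31  P5=6  P6=19
Turnaround(P6) = completion − arrival = 31 − 12 = 19

19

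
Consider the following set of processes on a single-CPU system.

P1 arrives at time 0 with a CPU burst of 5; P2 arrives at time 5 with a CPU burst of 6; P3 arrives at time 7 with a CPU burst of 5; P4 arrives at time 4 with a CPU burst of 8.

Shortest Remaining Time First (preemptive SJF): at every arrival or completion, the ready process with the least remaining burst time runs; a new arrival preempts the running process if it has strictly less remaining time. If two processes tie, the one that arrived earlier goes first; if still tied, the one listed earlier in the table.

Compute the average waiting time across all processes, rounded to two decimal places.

Gantt: | P1 0-5 | P2 5-11 | P3 11-16 | P4 16-24 |
Completion: P1=5  P2=11  P3=16  P4=24
Turnaround (C−A): P1=5  P2=6  P3=9  P4=20
Waiting times: P1=0, P2=0, P3=4, P4=12
Average waiting = (0+0+4+12) / 4 = 16/4 = 4.00

4.00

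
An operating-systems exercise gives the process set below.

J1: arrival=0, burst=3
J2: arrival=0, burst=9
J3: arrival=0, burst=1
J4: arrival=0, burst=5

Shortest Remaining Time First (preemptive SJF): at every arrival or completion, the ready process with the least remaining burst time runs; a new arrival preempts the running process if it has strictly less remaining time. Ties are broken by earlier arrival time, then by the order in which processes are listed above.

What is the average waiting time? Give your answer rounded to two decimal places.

3.50

Gantt: | J3 0-1 | J1 1-4 | J4 4-9 | J2 9-18 |
Completion: J1=4  J2=18  J3=1  J4=9
Turnaround (C−A): J1=4  J2=18  J3=1  J4=9
Waiting times: J1=1, J2=9, J3=0, J4=4
Average waiting = (1+9+0+4) / 4 = 14/4 = 3.50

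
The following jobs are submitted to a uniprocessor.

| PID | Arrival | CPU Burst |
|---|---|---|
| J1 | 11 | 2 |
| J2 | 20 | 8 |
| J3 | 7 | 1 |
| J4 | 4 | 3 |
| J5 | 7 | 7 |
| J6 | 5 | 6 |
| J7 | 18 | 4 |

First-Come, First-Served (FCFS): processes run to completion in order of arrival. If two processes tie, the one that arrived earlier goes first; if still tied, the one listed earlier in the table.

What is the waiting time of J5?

7

Schedule: | idle 0-4 | J4 4-7 | J6 7-13 | J3 13-14 | J5 14-21 | J1 21-23 | J7 23-27 | J2 27-35 |
Completion: J1=23  J2=35  J3=14  J4=7  J5=21  J6=13  J7=27
Turnaround (C−A): J1=12  J2=15  J3=7  J4=3  J5=14  J6=8  J7=9
Waiting(J5) = turnaround − burst = 14 − 7 = 7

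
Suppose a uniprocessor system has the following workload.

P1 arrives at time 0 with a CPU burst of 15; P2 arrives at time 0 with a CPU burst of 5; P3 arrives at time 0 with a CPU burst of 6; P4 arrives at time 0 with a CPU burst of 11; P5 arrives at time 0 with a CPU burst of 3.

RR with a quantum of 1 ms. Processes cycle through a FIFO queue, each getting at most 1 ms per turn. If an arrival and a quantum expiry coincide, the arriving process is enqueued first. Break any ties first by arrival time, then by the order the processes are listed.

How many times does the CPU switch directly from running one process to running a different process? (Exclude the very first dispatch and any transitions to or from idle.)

Timeline: | P1 0-1 | P2 1-2 | P3 2-3 | P4 3-4 | P5 4-5 | P1 5-6 | P2 6-7 | P3 7-8 | P4 8-9 | P5 9-10 | P1 10-11 | P2 11-12 | P3 12-13 | P4 13-14 | P5 14-15 | P1 15-16 | P2 16-17 | P3 17-18 | P4 18-19 | P1 19-20 | P2 20-21 | P3 21-22 | P4 22-23 | P1 23-24 | P3 24-25 | P4 25-26 | P1 26-27 | P4 27-28 | P1 28-29 | P4 29-30 | P1 30-31 | P4 31-32 | P1 32-33 | P4 33-34 | P1 34-35 | P4 35-36 | P1 36-40 |
Completion: P1=40  P2=21  P3=25  P4=36  P5=15

36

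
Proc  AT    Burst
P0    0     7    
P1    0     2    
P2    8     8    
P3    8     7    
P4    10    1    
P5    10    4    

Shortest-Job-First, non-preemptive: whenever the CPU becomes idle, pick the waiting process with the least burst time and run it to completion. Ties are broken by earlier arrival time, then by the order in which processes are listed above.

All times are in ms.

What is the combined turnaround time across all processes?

Timeline: | P1 0-2 | P0 2-9 | P3 9-16 | P4 16-17 | P5 17-21 | P2 21-29 |
Completion: P0=9  P1=2  P2=29  P3=16  P4=17  P5=21
Turnaround (C−A): P0=9  P1=2  P2=21  P3=8  P4=7  P5=11
Turnaround = completion − arrival: P0=9, P1=2, P2=21, P3=8, P4=7, P5=11
Total turnaround = 9 + 2 + 21 + 8 + 7 + 11 = 58

58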